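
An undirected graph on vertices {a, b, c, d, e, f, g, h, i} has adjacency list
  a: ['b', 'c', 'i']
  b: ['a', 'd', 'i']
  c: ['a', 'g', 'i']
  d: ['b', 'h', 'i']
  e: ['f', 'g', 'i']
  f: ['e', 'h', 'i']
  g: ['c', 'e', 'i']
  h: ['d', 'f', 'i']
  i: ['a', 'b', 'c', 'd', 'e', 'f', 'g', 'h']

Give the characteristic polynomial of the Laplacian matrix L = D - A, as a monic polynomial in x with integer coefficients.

x^9 - 32x^8 + 428x^7 - 3136x^6 + 13786x^5 - 37232x^4 + 60276x^3 - 53424x^2 + 19845x

Each diagonal entry of L is the vertex degree and each off-diagonal entry is -1 where an edge is present, 0 otherwise; in the order [a, b, c, d, e, f, g, h, i] the diagonal is [3, 3, 3, 3, 3, 3, 3, 3, 8]. Computing det(xI - L) by cofactor expansion (or equivalently via sum-over-permutations) gives x^9 - 32x^8 + 428x^7 - 3136x^6 + 13786x^5 - 37232x^4 + 60276x^3 - 53424x^2 + 19845x. The constant term is 0 because L is singular (the all-ones vector lies in its kernel).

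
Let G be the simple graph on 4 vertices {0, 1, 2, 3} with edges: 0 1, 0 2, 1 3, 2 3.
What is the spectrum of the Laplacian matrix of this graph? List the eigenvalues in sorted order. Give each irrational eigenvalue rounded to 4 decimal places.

[0, 2, 2, 4]

Each diagonal entry of L is the vertex degree and each off-diagonal entry is -1 where an edge is present, 0 otherwise; in the order [0, 1, 2, 3] the diagonal is [2, 2, 2, 2]. Diagonalising L (or applying a numerical eigensolver to the 4x4 matrix) gives the spectrum above. The largest eigenvalue, 4, is at most the vertex count 4.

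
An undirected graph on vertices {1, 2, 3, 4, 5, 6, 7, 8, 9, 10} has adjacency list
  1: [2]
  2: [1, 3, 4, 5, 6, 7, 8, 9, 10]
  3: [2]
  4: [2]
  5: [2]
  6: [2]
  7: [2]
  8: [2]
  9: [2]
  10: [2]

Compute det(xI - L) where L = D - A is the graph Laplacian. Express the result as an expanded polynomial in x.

Reading degrees in the order [1, 2, 3, 4, 5, 6, 7, 8, 9, 10] gives [1, 9, 1, 1, 1, 1, 1, 1, 1, 1]; set D = diag(1, 9, 1, 1, 1, 1, 1, 1, 1, 1) and form L = D - A. L has integer entries, so p(x) = det(xI - L) has integer coefficients. Expanding the determinant yields x^10 - 18x^9 + 108x^8 - 336x^7 + 630x^6 - 756x^5 + 588x^4 - 288x^3 + 81x^2 - 10x. The constant term is 0 because L is singular (the all-ones vector lies in its kernel).

x^10 - 18x^9 + 108x^8 - 336x^7 + 630x^6 - 756x^5 + 588x^4 - 288x^3 + 81x^2 - 10x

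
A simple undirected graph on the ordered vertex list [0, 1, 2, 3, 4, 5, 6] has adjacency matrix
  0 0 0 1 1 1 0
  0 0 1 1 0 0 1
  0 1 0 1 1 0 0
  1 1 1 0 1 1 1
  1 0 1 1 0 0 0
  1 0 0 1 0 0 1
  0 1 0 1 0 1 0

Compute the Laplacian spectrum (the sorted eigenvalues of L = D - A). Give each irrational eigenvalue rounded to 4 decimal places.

[0, 2, 2, 4, 4, 5, 7]

With the vertex order [0, 1, 2, 3, 4, 5, 6], the degrees are [3, 3, 3, 6, 3, 3, 3], giving D = diag(3, 3, 3, 6, 3, 3, 3) and L = D - A. L is symmetric positive semidefinite, so every eigenvalue is real and nonnegative. The single zero eigenvalue shows the graph is connected. By the matrix-tree theorem the graph has (1/7) * product of the nonzero eigenvalues = 320 spanning trees. There is one zero in the spectrum, matching the 1 component.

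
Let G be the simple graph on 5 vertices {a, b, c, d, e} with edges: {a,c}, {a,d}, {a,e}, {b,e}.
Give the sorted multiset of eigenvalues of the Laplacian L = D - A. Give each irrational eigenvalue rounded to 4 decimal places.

[0, 0.5188, 1, 2.3111, 4.1701]

Reading degrees in the order [a, b, c, d, e] gives [3, 1, 1, 1, 2]; set D = diag(3, 1, 1, 1, 2) and form L = D - A. Diagonalising L (or applying a numerical eigensolver to the 5x5 matrix) gives the spectrum above. The single zero eigenvalue shows the graph is connected.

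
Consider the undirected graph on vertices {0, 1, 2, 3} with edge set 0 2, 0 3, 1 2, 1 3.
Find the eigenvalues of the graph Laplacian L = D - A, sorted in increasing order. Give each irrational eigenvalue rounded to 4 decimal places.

[0, 2, 2, 4]

Each diagonal entry of L is the vertex degree and each off-diagonal entry is -1 where an edge is present, 0 otherwise; in the order [0, 1, 2, 3] the diagonal is [2, 2, 2, 2]. Diagonalising L (or applying a numerical eigensolver to the 4x4 matrix) gives the spectrum above. The single zero eigenvalue shows the graph is connected.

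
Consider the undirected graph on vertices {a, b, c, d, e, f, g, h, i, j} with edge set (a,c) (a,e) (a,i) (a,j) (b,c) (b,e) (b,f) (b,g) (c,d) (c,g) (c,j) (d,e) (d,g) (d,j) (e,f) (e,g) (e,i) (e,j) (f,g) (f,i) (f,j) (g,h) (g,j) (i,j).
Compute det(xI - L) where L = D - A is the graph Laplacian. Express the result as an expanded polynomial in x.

With the vertex order [a, b, c, d, e, f, g, h, i, j], the degrees are [4, 4, 5, 4, 7, 5, 7, 1, 4, 7], giving D = diag(4, 4, 5, 4, 7, 5, 7, 1, 4, 7) and L = D - A. L has integer entries, so p(x) = det(xI - L) has integer coefficients. Expanding the determinant yields x^10 - 48x^9 + 997x^8 - 11724x^7 + 85671x^6 - 401280x^5 + 1195730x^4 - 2160216x^3 + 2103131x^2 - 804880x. The constant term is 0 because L is singular (the all-ones vector lies in its kernel).

x^10 - 48x^9 + 997x^8 - 11724x^7 + 85671x^6 - 401280x^5 + 1195730x^4 - 2160216x^3 + 2103131x^2 - 804880x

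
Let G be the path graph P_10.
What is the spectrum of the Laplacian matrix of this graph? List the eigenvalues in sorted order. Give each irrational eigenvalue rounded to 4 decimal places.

The graph has 10 vertices and degree multiset [2, 2, 2, 2, 2, 2, 2, 2, 1, 1]; D is the diagonal matrix of degrees and L = D - A. Since every row of L sums to 0, the all-ones vector is in the kernel and 0 is an eigenvalue. There is one zero in the spectrum, matching the 1 component.

[0, 0.0979, 0.3820, 0.8244, 1.3820, 2, 2.6180, 3.1756, 3.6180, 3.9021]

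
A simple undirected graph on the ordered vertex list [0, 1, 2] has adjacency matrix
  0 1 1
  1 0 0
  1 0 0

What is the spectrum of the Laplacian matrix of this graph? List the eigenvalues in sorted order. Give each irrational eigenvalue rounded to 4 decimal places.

With the vertex order [0, 1, 2], the degrees are [2, 1, 1], giving D = diag(2, 1, 1) and L = D - A. L is symmetric positive semidefinite, so every eigenvalue is real and nonnegative. The single zero eigenvalue shows the graph is connected.

[0, 1, 3]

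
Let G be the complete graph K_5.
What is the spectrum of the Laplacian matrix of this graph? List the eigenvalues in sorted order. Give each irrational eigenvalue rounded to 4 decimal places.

[0, 5, 5, 5, 5]

The graph has 5 vertices and degree multiset [4, 4, 4, 4, 4]; D is the diagonal matrix of degrees and L = D - A. Since every row of L sums to 0, the all-ones vector is in the kernel and 0 is an eigenvalue. By the matrix-tree theorem the graph has (1/5) * product of the nonzero eigenvalues = 125 spanning trees. There is one zero in the spectrum, matching the 1 component.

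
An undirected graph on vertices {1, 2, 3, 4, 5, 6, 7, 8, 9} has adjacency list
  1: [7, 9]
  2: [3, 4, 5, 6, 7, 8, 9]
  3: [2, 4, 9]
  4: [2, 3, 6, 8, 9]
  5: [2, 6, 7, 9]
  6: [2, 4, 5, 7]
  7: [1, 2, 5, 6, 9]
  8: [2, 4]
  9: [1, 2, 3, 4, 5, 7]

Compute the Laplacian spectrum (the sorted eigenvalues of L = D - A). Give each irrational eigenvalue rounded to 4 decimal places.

Each diagonal entry of L is the vertex degree and each off-diagonal entry is -1 where an edge is present, 0 otherwise; in the order [1, 2, 3, 4, 5, 6, 7, 8, 9] the diagonal is [2, 7, 3, 5, 4, 4, 5, 2, 6]. L is symmetric positive semidefinite, so every eigenvalue is real and nonnegative. The single zero eigenvalue shows the graph is connected.

[0, 1.4969, 2.2439, 2.6886, 4.5229, 5.7104, 5.8313, 7.4303, 8.0757]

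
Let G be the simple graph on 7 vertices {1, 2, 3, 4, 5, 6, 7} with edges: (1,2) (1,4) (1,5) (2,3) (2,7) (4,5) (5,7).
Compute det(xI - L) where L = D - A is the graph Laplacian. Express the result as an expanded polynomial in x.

x^7 - 14x^6 + 73x^5 - 174x^4 + 184x^3 - 66x^2

With the vertex order [1, 2, 3, 4, 5, 6, 7], the degrees are [3, 3, 1, 2, 3, 0, 2], giving D = diag(3, 3, 1, 2, 3, 0, 2) and L = D - A. L has integer entries, so p(x) = det(xI - L) has integer coefficients. Expanding the determinant yields x^7 - 14x^6 + 73x^5 - 174x^4 + 184x^3 - 66x^2. The coefficient of x^6 equals -trace(L) = -14, matching the sum of degrees. The largest eigenvalue, 4.8912, is at most the vertex count 7.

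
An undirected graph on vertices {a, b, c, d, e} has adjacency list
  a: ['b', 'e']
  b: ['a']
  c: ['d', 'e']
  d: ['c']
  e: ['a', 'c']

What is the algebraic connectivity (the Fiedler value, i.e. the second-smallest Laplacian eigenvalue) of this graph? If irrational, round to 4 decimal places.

Reading degrees in the order [a, b, c, d, e] gives [2, 1, 2, 1, 2]; set D = diag(2, 1, 2, 1, 2) and form L = D - A. The smallest Laplacian eigenvalue is always 0. The next one, lambda_2 = 0.3820, measures how hard the graph is to disconnect: larger values mean better connectivity. There is one zero in the spectrum, matching the 1 component. By the matrix-tree theorem the graph has (1/5) * product of the nonzero eigenvalues = 1 spanning tree.

0.3820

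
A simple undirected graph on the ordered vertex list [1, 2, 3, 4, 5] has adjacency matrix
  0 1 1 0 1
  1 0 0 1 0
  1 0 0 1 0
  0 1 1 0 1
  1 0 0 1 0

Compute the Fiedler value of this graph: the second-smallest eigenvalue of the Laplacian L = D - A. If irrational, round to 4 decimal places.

With the vertex order [1, 2, 3, 4, 5], the degrees are [3, 2, 2, 3, 2], giving D = diag(3, 2, 2, 3, 2) and L = D - A. The sorted Laplacian eigenvalues are [0, 2, 2, 3, 5]; the algebraic connectivity is the second entry, 2.

2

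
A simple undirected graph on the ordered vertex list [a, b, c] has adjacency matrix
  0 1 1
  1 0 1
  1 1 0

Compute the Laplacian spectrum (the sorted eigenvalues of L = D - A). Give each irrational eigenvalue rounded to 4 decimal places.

[0, 3, 3]

Each diagonal entry of L is the vertex degree and each off-diagonal entry is -1 where an edge is present, 0 otherwise; in the order [a, b, c] the diagonal is [2, 2, 2]. Since every row of L sums to 0, the all-ones vector is in the kernel and 0 is an eigenvalue. The single zero eigenvalue shows the graph is connected. By the matrix-tree theorem the graph has (1/3) * product of the nonzero eigenvalues = 3 spanning trees. The eigenvalues sum to 6, which equals trace(L) = 2|E|.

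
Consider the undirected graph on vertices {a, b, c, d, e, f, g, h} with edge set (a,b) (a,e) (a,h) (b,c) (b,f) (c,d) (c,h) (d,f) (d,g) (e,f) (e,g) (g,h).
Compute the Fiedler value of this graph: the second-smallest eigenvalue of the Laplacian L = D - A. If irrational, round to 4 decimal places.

2

Each diagonal entry of L is the vertex degree and each off-diagonal entry is -1 where an edge is present, 0 otherwise; in the order [a, b, c, d, e, f, g, h] the diagonal is [3, 3, 3, 3, 3, 3, 3, 3]. The sorted Laplacian eigenvalues are [0, 2, 2, 2, 4, 4, 4, 6]; the algebraic connectivity is the second entry, 2. The largest eigenvalue, 6, is at most the vertex count 8.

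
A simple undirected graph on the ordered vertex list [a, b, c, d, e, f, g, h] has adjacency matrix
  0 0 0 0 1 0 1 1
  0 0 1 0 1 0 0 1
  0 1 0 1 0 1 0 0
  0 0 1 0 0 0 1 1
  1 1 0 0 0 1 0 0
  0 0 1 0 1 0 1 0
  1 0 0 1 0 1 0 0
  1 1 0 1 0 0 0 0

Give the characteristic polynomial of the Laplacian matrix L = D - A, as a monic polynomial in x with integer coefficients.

With the vertex order [a, b, c, d, e, f, g, h], the degrees are [3, 3, 3, 3, 3, 3, 3, 3], giving D = diag(3, 3, 3, 3, 3, 3, 3, 3) and L = D - A. Computing det(xI - L) by cofactor expansion (or equivalently via sum-over-permutations) gives x^8 - 24x^7 + 240x^6 - 1296x^5 + 4080x^4 - 7488x^3 + 7424x^2 - 3072x. The constant term is 0 because L is singular (the all-ones vector lies in its kernel).

x^8 - 24x^7 + 240x^6 - 1296x^5 + 4080x^4 - 7488x^3 + 7424x^2 - 3072x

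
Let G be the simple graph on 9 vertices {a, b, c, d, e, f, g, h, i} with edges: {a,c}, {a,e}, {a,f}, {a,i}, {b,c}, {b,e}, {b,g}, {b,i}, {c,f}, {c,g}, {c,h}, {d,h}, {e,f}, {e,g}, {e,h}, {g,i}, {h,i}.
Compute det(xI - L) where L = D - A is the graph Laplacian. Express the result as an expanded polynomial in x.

Each diagonal entry of L is the vertex degree and each off-diagonal entry is -1 where an edge is present, 0 otherwise; in the order [a, b, c, d, e, f, g, h, i] the diagonal is [4, 4, 5, 1, 5, 3, 4, 4, 4]. L has integer entries, so p(x) = det(xI - L) has integer coefficients. Expanding the determinant yields x^9 - 34x^8 + 491x^7 - 3922x^6 + 18858x^5 - 55438x^4 + 95995x^3 - 87350x^2 + 30375x. The coefficient of x^8 equals -trace(L) = -34, matching the sum of degrees. By the matrix-tree theorem the graph has (1/9) * product of the nonzero eigenvalues = 3375 spanning trees.

x^9 - 34x^8 + 491x^7 - 3922x^6 + 18858x^5 - 55438x^4 + 95995x^3 - 87350x^2 + 30375x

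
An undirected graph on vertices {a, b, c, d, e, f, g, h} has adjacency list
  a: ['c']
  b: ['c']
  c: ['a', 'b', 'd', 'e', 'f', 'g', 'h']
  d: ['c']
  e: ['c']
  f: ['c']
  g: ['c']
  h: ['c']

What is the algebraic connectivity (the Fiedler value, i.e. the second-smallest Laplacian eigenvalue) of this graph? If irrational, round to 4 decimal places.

Each diagonal entry of L is the vertex degree and each off-diagonal entry is -1 where an edge is present, 0 otherwise; in the order [a, b, c, d, e, f, g, h] the diagonal is [1, 1, 7, 1, 1, 1, 1, 1]. The sorted Laplacian eigenvalues are [0, 1, 1, 1, 1, 1, 1, 8]; the algebraic connectivity is the second entry, 1. By the matrix-tree theorem the graph has (1/8) * product of the nonzero eigenvalues = 1 spanning tree.

1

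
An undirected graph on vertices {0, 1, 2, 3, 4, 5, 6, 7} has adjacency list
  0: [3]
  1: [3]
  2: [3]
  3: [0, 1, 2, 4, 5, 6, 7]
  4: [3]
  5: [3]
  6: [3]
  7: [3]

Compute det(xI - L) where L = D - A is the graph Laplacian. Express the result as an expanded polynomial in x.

x^8 - 14x^7 + 63x^6 - 140x^5 + 175x^4 - 126x^3 + 49x^2 - 8x

Reading degrees in the order [0, 1, 2, 3, 4, 5, 6, 7] gives [1, 1, 1, 7, 1, 1, 1, 1]; set D = diag(1, 1, 1, 7, 1, 1, 1, 1) and form L = D - A. The eigenvalues of L are [0, 1, 1, 1, 1, 1, 1, 8]; the characteristic polynomial is the product of (x - lambda_i), which multiplies out to x^8 - 14x^7 + 63x^6 - 140x^5 + 175x^4 - 126x^3 + 49x^2 - 8x. The coefficient of x^7 equals -trace(L) = -14, matching the sum of degrees. By the matrix-tree theorem the graph has (1/8) * product of the nonzero eigenvalues = 1 spanning tree.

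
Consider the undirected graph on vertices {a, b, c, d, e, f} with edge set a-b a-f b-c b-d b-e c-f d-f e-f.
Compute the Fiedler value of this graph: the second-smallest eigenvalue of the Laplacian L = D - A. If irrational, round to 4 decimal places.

2

With the vertex order [a, b, c, d, e, f], the degrees are [2, 4, 2, 2, 2, 4], giving D = diag(2, 4, 2, 2, 2, 4) and L = D - A. The sorted Laplacian eigenvalues are [0, 2, 2, 2, 4, 6]; the algebraic connectivity is the second entry, 2. The eigenvalues sum to 16, which equals trace(L) = 2|E|.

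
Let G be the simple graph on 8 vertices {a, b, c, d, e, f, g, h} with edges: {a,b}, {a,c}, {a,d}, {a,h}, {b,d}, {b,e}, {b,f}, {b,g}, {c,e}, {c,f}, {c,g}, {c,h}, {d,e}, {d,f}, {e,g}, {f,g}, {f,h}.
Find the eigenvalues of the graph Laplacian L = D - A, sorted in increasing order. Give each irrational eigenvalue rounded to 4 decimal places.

With the vertex order [a, b, c, d, e, f, g, h], the degrees are [4, 5, 5, 4, 4, 5, 4, 3], giving D = diag(4, 5, 5, 4, 4, 5, 4, 3) and L = D - A. The multiplicity of 0 as a Laplacian eigenvalue equals the number of connected components. By the matrix-tree theorem the graph has (1/8) * product of the nonzero eigenvalues = 5342 spanning trees.

[0, 2.4223, 3.3333, 4.4965, 4.6856, 5.5335, 6.1670, 7.3619]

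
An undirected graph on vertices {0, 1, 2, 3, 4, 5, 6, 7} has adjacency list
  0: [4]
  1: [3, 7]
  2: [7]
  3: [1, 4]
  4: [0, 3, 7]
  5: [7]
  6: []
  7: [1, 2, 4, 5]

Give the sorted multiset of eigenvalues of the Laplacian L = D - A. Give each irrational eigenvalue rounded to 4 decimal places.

Reading degrees in the order [0, 1, 2, 3, 4, 5, 6, 7] gives [1, 2, 1, 2, 3, 1, 0, 4]; set D = diag(1, 2, 1, 2, 3, 1, 0, 4) and form L = D - A. Diagonalising L (or applying a numerical eigensolver to the 8x8 matrix) gives the spectrum above. The 2 zero eigenvalues correspond to the 2 connected components. The eigenvalues sum to 14, which equals trace(L) = 2|E|.

[0, 0, 0.5858, 1, 1, 2.5858, 3.4142, 5.4142]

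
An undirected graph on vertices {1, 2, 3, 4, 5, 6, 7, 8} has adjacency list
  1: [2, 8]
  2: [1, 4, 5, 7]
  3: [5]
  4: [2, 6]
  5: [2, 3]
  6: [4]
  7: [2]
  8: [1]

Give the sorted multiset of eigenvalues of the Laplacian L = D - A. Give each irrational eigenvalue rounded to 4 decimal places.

Each diagonal entry of L is the vertex degree and each off-diagonal entry is -1 where an edge is present, 0 otherwise; in the order [1, 2, 3, 4, 5, 6, 7, 8] the diagonal is [2, 4, 1, 2, 2, 1, 1, 1]. The multiplicity of 0 as a Laplacian eigenvalue equals the number of connected components.

[0, 0.3820, 0.3820, 0.7639, 2, 2.6180, 2.6180, 5.2361]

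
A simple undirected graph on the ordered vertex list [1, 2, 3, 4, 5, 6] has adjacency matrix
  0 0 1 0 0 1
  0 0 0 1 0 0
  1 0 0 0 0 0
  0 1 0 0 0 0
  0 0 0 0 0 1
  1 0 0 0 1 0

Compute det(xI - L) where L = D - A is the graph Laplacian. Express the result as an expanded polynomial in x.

Reading degrees in the order [1, 2, 3, 4, 5, 6] gives [2, 1, 1, 1, 1, 2]; set D = diag(2, 1, 1, 1, 1, 2) and form L = D - A. L has integer entries, so p(x) = det(xI - L) has integer coefficients. Expanding the determinant yields x^6 - 8x^5 + 22x^4 - 24x^3 + 8x^2. The coefficient of x^5 equals -trace(L) = -8, matching the sum of degrees. There are 2 zeros in the spectrum, matching the 2 components.

x^6 - 8x^5 + 22x^4 - 24x^3 + 8x^2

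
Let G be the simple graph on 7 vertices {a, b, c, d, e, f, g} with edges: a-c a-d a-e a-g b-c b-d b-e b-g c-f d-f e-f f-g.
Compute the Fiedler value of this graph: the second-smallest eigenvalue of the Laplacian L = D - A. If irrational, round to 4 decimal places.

3

With the vertex order [a, b, c, d, e, f, g], the degrees are [4, 4, 3, 3, 3, 4, 3], giving D = diag(4, 4, 3, 3, 3, 4, 3) and L = D - A. The smallest Laplacian eigenvalue is always 0. The next one, lambda_2 = 3, measures how hard the graph is to disconnect: larger values mean better connectivity. The largest eigenvalue, 7, is at most the vertex count 7.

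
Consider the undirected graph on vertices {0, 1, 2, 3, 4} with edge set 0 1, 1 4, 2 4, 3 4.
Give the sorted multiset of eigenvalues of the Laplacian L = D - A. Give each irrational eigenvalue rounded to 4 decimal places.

[0, 0.5188, 1, 2.3111, 4.1701]

Reading degrees in the order [0, 1, 2, 3, 4] gives [1, 2, 1, 1, 3]; set D = diag(1, 2, 1, 1, 3) and form L = D - A. L is symmetric positive semidefinite, so every eigenvalue is real and nonnegative. The single zero eigenvalue shows the graph is connected. There is one zero in the spectrum, matching the 1 component. The largest eigenvalue, 4.1701, is at most the vertex count 5.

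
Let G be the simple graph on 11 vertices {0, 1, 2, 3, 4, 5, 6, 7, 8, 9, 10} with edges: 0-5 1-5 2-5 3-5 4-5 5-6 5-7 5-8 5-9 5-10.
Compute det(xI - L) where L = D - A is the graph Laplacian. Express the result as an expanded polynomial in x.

x^11 - 20x^10 + 135x^9 - 480x^8 + 1050x^7 - 1512x^6 + 1470x^5 - 960x^4 + 405x^3 - 100x^2 + 11x

With the vertex order [0, 1, 2, 3, 4, 5, 6, 7, 8, 9, 10], the degrees are [1, 1, 1, 1, 1, 10, 1, 1, 1, 1, 1], giving D = diag(1, 1, 1, 1, 1, 10, 1, 1, 1, 1, 1) and L = D - A. The eigenvalues of L are [0, 1, 1, 1, 1, 1, 1, 1, 1, 1, 11]; the characteristic polynomial is the product of (x - lambda_i), which multiplies out to x^11 - 20x^10 + 135x^9 - 480x^8 + 1050x^7 - 1512x^6 + 1470x^5 - 960x^4 + 405x^3 - 100x^2 + 11x. The constant term is 0 because L is singular (the all-ones vector lies in its kernel). There is one zero in the spectrum, matching the 1 component. By the matrix-tree theorem the graph has (1/11) * product of the nonzero eigenvalues = 1 spanning tree.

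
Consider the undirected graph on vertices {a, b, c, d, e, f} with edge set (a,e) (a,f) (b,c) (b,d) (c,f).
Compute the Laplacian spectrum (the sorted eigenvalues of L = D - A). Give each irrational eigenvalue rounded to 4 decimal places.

With the vertex order [a, b, c, d, e, f], the degrees are [2, 2, 2, 1, 1, 2], giving D = diag(2, 2, 2, 1, 1, 2) and L = D - A. L is symmetric positive semidefinite, so every eigenvalue is real and nonnegative. The single zero eigenvalue shows the graph is connected.

[0, 0.2679, 1, 2, 3, 3.7321]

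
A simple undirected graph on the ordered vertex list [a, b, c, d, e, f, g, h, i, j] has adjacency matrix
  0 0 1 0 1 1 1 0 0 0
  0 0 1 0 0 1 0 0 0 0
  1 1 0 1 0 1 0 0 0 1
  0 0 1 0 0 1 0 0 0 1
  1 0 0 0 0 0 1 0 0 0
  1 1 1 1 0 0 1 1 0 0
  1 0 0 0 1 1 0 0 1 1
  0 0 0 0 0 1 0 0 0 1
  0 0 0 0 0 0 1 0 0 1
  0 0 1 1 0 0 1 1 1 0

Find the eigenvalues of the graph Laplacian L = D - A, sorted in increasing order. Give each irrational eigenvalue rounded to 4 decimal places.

[0, 1.2895, 1.5104, 1.9130, 2.4923, 3.8334, 5.3018, 5.4545, 6.4957, 7.7094]

Reading degrees in the order [a, b, c, d, e, f, g, h, i, j] gives [4, 2, 5, 3, 2, 6, 5, 2, 2, 5]; set D = diag(4, 2, 5, 3, 2, 6, 5, 2, 2, 5) and form L = D - A. L is symmetric positive semidefinite, so every eigenvalue is real and nonnegative. The single zero eigenvalue shows the graph is connected. By the matrix-tree theorem the graph has (1/10) * product of the nonzero eigenvalues = 5155 spanning trees. The largest eigenvalue, 7.7094, is at most the vertex count 10.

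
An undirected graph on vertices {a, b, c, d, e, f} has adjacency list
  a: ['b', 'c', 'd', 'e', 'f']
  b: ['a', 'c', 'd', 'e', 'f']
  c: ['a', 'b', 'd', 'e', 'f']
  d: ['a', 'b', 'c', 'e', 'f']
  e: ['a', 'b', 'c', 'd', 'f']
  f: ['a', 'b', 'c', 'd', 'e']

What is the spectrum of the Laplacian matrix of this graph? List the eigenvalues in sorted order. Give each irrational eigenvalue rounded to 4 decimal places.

[0, 6, 6, 6, 6, 6]

Reading degrees in the order [a, b, c, d, e, f] gives [5, 5, 5, 5, 5, 5]; set D = diag(5, 5, 5, 5, 5, 5) and form L = D - A. Since every row of L sums to 0, the all-ones vector is in the kernel and 0 is an eigenvalue. By the matrix-tree theorem the graph has (1/6) * product of the nonzero eigenvalues = 1296 spanning trees.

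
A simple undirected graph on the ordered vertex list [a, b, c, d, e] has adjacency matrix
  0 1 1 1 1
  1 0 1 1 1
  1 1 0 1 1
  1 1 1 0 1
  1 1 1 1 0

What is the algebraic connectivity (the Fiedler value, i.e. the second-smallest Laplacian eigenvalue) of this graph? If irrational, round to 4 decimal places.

With the vertex order [a, b, c, d, e], the degrees are [4, 4, 4, 4, 4], giving D = diag(4, 4, 4, 4, 4) and L = D - A. The smallest Laplacian eigenvalue is always 0. The next one, lambda_2 = 5, measures how hard the graph is to disconnect: larger values mean better connectivity. The eigenvalues sum to 20, which equals trace(L) = 2|E|.

5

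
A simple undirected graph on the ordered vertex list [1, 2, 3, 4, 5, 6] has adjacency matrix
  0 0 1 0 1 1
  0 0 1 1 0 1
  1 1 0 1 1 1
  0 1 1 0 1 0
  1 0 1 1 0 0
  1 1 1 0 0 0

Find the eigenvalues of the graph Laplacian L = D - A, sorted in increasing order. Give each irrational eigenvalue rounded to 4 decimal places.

[0, 2.3820, 2.3820, 4.6180, 4.6180, 6]

With the vertex order [1, 2, 3, 4, 5, 6], the degrees are [3, 3, 5, 3, 3, 3], giving D = diag(3, 3, 5, 3, 3, 3) and L = D - A. Diagonalising L (or applying a numerical eigensolver to the 6x6 matrix) gives the spectrum above. There is one zero in the spectrum, matching the 1 component. The largest eigenvalue, 6, is at most the vertex count 6.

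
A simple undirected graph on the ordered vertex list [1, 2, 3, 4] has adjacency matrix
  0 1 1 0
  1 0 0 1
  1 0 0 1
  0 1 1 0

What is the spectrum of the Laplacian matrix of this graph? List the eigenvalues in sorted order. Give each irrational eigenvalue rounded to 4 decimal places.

[0, 2, 2, 4]

Reading degrees in the order [1, 2, 3, 4] gives [2, 2, 2, 2]; set D = diag(2, 2, 2, 2) and form L = D - A. Diagonalising L (or applying a numerical eigensolver to the 4x4 matrix) gives the spectrum above.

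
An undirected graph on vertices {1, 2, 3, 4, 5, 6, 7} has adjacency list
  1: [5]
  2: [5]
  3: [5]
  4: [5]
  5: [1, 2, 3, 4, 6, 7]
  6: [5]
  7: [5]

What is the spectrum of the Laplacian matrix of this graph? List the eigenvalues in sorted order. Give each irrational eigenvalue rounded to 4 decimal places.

With the vertex order [1, 2, 3, 4, 5, 6, 7], the degrees are [1, 1, 1, 1, 6, 1, 1], giving D = diag(1, 1, 1, 1, 6, 1, 1) and L = D - A. Diagonalising L (or applying a numerical eigensolver to the 7x7 matrix) gives the spectrum above. The single zero eigenvalue shows the graph is connected.

[0, 1, 1, 1, 1, 1, 7]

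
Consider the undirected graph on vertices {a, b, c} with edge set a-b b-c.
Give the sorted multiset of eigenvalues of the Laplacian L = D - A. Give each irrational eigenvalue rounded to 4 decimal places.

[0, 1, 3]

Reading degrees in the order [a, b, c] gives [1, 2, 1]; set D = diag(1, 2, 1) and form L = D - A. Diagonalising L (or applying a numerical eigensolver to the 3x3 matrix) gives the spectrum above. The single zero eigenvalue shows the graph is connected. There is one zero in the spectrum, matching the 1 component.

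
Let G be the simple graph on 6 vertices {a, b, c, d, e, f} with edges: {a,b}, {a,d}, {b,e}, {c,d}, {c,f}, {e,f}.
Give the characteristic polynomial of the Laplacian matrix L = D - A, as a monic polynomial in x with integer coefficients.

x^6 - 12x^5 + 54x^4 - 112x^3 + 105x^2 - 36x

With the vertex order [a, b, c, d, e, f], the degrees are [2, 2, 2, 2, 2, 2], giving D = diag(2, 2, 2, 2, 2, 2) and L = D - A. Computing det(xI - L) by cofactor expansion (or equivalently via sum-over-permutations) gives x^6 - 12x^5 + 54x^4 - 112x^3 + 105x^2 - 36x. The constant term is 0 because L is singular (the all-ones vector lies in its kernel). There is one zero in the spectrum, matching the 1 component. The eigenvalues sum to 12, which equals trace(L) = 2|E|.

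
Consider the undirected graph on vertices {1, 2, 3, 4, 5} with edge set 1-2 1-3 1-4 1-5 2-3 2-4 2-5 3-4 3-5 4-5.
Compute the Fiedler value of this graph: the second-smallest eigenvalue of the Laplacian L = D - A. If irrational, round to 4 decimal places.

5

Each diagonal entry of L is the vertex degree and each off-diagonal entry is -1 where an edge is present, 0 otherwise; in the order [1, 2, 3, 4, 5] the diagonal is [4, 4, 4, 4, 4]. The smallest Laplacian eigenvalue is always 0. The next one, lambda_2 = 5, measures how hard the graph is to disconnect: larger values mean better connectivity. The eigenvalues sum to 20, which equals trace(L) = 2|E|. By the matrix-tree theorem the graph has (1/5) * product of the nonzero eigenvalues = 125 spanning trees.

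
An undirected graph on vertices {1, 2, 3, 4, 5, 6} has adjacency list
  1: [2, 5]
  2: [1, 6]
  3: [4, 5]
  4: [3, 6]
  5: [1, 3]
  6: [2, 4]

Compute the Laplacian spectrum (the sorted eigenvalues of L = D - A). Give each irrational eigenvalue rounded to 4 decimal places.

Reading degrees in the order [1, 2, 3, 4, 5, 6] gives [2, 2, 2, 2, 2, 2]; set D = diag(2, 2, 2, 2, 2, 2) and form L = D - A. Diagonalising L (or applying a numerical eigensolver to the 6x6 matrix) gives the spectrum above. By the matrix-tree theorem the graph has (1/6) * product of the nonzero eigenvalues = 6 spanning trees.

[0, 1, 1, 3, 3, 4]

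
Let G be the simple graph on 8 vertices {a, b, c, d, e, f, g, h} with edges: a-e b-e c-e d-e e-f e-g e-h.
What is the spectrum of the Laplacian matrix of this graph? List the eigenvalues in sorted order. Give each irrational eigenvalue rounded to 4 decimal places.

[0, 1, 1, 1, 1, 1, 1, 8]

Each diagonal entry of L is the vertex degree and each off-diagonal entry is -1 where an edge is present, 0 otherwise; in the order [a, b, c, d, e, f, g, h] the diagonal is [1, 1, 1, 1, 7, 1, 1, 1]. The multiplicity of 0 as a Laplacian eigenvalue equals the number of connected components. The single zero eigenvalue shows the graph is connected. By the matrix-tree theorem the graph has (1/8) * product of the nonzero eigenvalues = 1 spanning tree.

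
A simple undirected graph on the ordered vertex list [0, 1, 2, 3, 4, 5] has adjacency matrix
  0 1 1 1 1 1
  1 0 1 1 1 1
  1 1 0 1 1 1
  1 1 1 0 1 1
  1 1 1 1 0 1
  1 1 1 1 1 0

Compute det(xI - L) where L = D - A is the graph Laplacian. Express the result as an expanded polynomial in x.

x^6 - 30x^5 + 360x^4 - 2160x^3 + 6480x^2 - 7776x

Each diagonal entry of L is the vertex degree and each off-diagonal entry is -1 where an edge is present, 0 otherwise; in the order [0, 1, 2, 3, 4, 5] the diagonal is [5, 5, 5, 5, 5, 5]. Computing det(xI - L) by cofactor expansion (or equivalently via sum-over-permutations) gives x^6 - 30x^5 + 360x^4 - 2160x^3 + 6480x^2 - 7776x. The coefficient of x^5 equals -trace(L) = -30, matching the sum of degrees. By the matrix-tree theorem the graph has (1/6) * product of the nonzero eigenvalues = 1296 spanning trees. The largest eigenvalue, 6, is at most the vertex count 6.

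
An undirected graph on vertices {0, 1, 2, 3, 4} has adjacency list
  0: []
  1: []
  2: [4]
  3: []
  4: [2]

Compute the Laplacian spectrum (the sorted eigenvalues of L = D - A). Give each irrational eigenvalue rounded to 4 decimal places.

[0, 0, 0, 0, 2]

With the vertex order [0, 1, 2, 3, 4], the degrees are [0, 0, 1, 0, 1], giving D = diag(0, 0, 1, 0, 1) and L = D - A. Since every row of L sums to 0, the all-ones vector is in the kernel and 0 is an eigenvalue. The 4 zero eigenvalues correspond to the 4 connected components. The largest eigenvalue, 2, is at most the vertex count 5. There are 4 zeros in the spectrum, matching the 4 components.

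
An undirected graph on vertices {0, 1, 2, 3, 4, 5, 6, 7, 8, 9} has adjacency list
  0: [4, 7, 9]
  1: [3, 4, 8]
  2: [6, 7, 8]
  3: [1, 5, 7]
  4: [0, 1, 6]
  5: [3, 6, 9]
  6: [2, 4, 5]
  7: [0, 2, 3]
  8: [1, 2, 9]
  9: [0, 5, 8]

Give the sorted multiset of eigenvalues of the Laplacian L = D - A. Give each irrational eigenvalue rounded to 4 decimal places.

With the vertex order [0, 1, 2, 3, 4, 5, 6, 7, 8, 9], the degrees are [3, 3, 3, 3, 3, 3, 3, 3, 3, 3], giving D = diag(3, 3, 3, 3, 3, 3, 3, 3, 3, 3) and L = D - A. Diagonalising L (or applying a numerical eigensolver to the 10x10 matrix) gives the spectrum above. The largest eigenvalue, 5, is at most the vertex count 10. There is one zero in the spectrum, matching the 1 component.

[0, 2, 2, 2, 2, 2, 5, 5, 5, 5]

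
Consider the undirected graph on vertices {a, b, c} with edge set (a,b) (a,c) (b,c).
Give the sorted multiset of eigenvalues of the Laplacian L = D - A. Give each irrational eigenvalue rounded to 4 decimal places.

[0, 3, 3]

Each diagonal entry of L is the vertex degree and each off-diagonal entry is -1 where an edge is present, 0 otherwise; in the order [a, b, c] the diagonal is [2, 2, 2]. L is symmetric positive semidefinite, so every eigenvalue is real and nonnegative. The single zero eigenvalue shows the graph is connected.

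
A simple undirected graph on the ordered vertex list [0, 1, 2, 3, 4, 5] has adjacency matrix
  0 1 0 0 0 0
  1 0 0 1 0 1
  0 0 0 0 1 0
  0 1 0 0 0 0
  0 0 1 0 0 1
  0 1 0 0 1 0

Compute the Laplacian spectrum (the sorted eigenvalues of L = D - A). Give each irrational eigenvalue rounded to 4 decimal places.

[0, 0.3249, 1, 1.4608, 3, 4.2143]

Reading degrees in the order [0, 1, 2, 3, 4, 5] gives [1, 3, 1, 1, 2, 2]; set D = diag(1, 3, 1, 1, 2, 2) and form L = D - A. Since every row of L sums to 0, the all-ones vector is in the kernel and 0 is an eigenvalue. There is one zero in the spectrum, matching the 1 component.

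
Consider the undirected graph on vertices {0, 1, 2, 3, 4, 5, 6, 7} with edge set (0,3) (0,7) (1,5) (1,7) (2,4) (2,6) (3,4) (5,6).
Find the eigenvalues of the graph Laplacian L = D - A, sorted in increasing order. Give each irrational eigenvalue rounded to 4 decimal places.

[0, 0.5858, 0.5858, 2, 2, 3.4142, 3.4142, 4]

Each diagonal entry of L is the vertex degree and each off-diagonal entry is -1 where an edge is present, 0 otherwise; in the order [0, 1, 2, 3, 4, 5, 6, 7] the diagonal is [2, 2, 2, 2, 2, 2, 2, 2]. Diagonalising L (or applying a numerical eigensolver to the 8x8 matrix) gives the spectrum above.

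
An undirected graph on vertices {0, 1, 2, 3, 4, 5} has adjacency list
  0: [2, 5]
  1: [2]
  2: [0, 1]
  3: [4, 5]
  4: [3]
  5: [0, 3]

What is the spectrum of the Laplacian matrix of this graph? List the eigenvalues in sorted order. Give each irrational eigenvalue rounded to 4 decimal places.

[0, 0.2679, 1, 2, 3, 3.7321]

Reading degrees in the order [0, 1, 2, 3, 4, 5] gives [2, 1, 2, 2, 1, 2]; set D = diag(2, 1, 2, 2, 1, 2) and form L = D - A. The multiplicity of 0 as a Laplacian eigenvalue equals the number of connected components. There is one zero in the spectrum, matching the 1 component. The eigenvalues sum to 10, which equals trace(L) = 2|E|.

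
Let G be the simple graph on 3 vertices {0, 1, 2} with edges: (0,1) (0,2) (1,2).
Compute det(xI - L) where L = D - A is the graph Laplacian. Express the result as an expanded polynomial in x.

x^3 - 6x^2 + 9x

Each diagonal entry of L is the vertex degree and each off-diagonal entry is -1 where an edge is present, 0 otherwise; in the order [0, 1, 2] the diagonal is [2, 2, 2]. The eigenvalues of L are [0, 3, 3]; the characteristic polynomial is the product of (x - lambda_i), which multiplies out to x^3 - 6x^2 + 9x. The constant term is 0 because L is singular (the all-ones vector lies in its kernel). The largest eigenvalue, 3, is at most the vertex count 3.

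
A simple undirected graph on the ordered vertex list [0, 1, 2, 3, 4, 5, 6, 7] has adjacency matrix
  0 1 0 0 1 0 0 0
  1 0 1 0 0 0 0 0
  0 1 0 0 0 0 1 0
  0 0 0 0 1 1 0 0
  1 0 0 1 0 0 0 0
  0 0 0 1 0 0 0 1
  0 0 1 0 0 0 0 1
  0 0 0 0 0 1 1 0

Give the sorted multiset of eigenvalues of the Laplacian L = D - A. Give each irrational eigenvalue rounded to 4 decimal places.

With the vertex order [0, 1, 2, 3, 4, 5, 6, 7], the degrees are [2, 2, 2, 2, 2, 2, 2, 2], giving D = diag(2, 2, 2, 2, 2, 2, 2, 2) and L = D - A. The multiplicity of 0 as a Laplacian eigenvalue equals the number of connected components.

[0, 0.5858, 0.5858, 2, 2, 3.4142, 3.4142, 4]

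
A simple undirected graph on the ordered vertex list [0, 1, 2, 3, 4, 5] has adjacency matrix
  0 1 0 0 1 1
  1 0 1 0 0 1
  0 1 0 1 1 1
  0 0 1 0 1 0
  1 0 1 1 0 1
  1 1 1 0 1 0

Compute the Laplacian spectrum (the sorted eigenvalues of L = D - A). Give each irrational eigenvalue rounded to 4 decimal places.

Each diagonal entry of L is the vertex degree and each off-diagonal entry is -1 where an edge is present, 0 otherwise; in the order [0, 1, 2, 3, 4, 5] the diagonal is [3, 3, 4, 2, 4, 4]. Since every row of L sums to 0, the all-ones vector is in the kernel and 0 is an eigenvalue. By the matrix-tree theorem the graph has (1/6) * product of the nonzero eigenvalues = 114 spanning trees. The eigenvalues sum to 20, which equals trace(L) = 2|E|.

[0, 1.6972, 3.3820, 4, 5.3028, 5.6180]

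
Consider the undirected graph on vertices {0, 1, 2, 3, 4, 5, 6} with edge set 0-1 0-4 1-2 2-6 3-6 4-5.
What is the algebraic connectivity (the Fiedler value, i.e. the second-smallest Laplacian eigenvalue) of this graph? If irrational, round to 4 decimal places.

With the vertex order [0, 1, 2, 3, 4, 5, 6], the degrees are [2, 2, 2, 1, 2, 1, 2], giving D = diag(2, 2, 2, 1, 2, 1, 2) and L = D - A. The smallest Laplacian eigenvalue is always 0. The next one, lambda_2 = 0.1981, measures how hard the graph is to disconnect: larger values mean better connectivity. There is one zero in the spectrum, matching the 1 component.

0.1981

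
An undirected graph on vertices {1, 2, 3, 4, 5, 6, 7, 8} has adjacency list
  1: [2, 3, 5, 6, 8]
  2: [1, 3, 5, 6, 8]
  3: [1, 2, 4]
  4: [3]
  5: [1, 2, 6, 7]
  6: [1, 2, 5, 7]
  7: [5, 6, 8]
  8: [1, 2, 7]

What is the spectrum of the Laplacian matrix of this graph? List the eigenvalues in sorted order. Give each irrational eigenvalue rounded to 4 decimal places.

[0, 0.6791, 2.6481, 3, 4, 5, 6, 6.6728]

With the vertex order [1, 2, 3, 4, 5, 6, 7, 8], the degrees are [5, 5, 3, 1, 4, 4, 3, 3], giving D = diag(5, 5, 3, 1, 4, 4, 3, 3) and L = D - A. Since every row of L sums to 0, the all-ones vector is in the kernel and 0 is an eigenvalue. The single zero eigenvalue shows the graph is connected.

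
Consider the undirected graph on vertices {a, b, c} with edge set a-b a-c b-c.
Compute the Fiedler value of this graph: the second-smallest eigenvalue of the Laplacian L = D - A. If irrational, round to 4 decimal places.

Reading degrees in the order [a, b, c] gives [2, 2, 2]; set D = diag(2, 2, 2) and form L = D - A. The smallest Laplacian eigenvalue is always 0. The next one, lambda_2 = 3, measures how hard the graph is to disconnect: larger values mean better connectivity. The eigenvalues sum to 6, which equals trace(L) = 2|E|.

3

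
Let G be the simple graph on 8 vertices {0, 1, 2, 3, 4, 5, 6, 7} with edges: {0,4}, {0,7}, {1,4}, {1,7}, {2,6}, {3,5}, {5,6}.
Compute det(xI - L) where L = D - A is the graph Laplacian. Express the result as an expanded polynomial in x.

Reading degrees in the order [0, 1, 2, 3, 4, 5, 6, 7] gives [2, 2, 1, 1, 2, 2, 2, 2]; set D = diag(2, 2, 1, 1, 2, 2, 2, 2) and form L = D - A. L has integer entries, so p(x) = det(xI - L) has integer coefficients. Expanding the determinant yields x^8 - 14x^7 + 78x^6 - 220x^5 + 328x^4 - 240x^3 + 64x^2. The constant term is 0 because L is singular (the all-ones vector lies in its kernel). There are 2 zeros in the spectrum, matching the 2 components.

x^8 - 14x^7 + 78x^6 - 220x^5 + 328x^4 - 240x^3 + 64x^2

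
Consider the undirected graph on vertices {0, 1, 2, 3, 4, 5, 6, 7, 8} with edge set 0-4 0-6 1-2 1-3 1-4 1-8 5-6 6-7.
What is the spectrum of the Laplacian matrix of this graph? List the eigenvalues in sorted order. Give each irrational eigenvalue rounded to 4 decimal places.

With the vertex order [0, 1, 2, 3, 4, 5, 6, 7, 8], the degrees are [2, 4, 1, 1, 2, 1, 3, 1, 1], giving D = diag(2, 4, 1, 1, 2, 1, 3, 1, 1) and L = D - A. The multiplicity of 0 as a Laplacian eigenvalue equals the number of connected components. There is one zero in the spectrum, matching the 1 component. By the matrix-tree theorem the graph has (1/9) * product of the nonzero eigenvalues = 1 spanning tree.

[0, 0.1649, 1, 1, 1, 1, 2.5680, 4.1652, 5.1019]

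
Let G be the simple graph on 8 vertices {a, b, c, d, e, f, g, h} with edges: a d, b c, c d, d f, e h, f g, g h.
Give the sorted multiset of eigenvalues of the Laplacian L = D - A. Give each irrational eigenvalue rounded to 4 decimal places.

Reading degrees in the order [a, b, c, d, e, f, g, h] gives [1, 1, 2, 3, 1, 2, 2, 2]; set D = diag(1, 1, 2, 3, 1, 2, 2, 2) and form L = D - A. L is symmetric positive semidefinite, so every eigenvalue is real and nonnegative. The single zero eigenvalue shows the graph is connected. The largest eigenvalue, 4.3429, is at most the vertex count 8.

[0, 0.1864, 0.5858, 1, 2, 2.4707, 3.4142, 4.3429]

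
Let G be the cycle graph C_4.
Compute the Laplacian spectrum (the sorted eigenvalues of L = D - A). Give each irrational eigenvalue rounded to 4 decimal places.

The graph has 4 vertices and degree multiset [2, 2, 2, 2]; D is the diagonal matrix of degrees and L = D - A. Since every row of L sums to 0, the all-ones vector is in the kernel and 0 is an eigenvalue. The largest eigenvalue, 4, is at most the vertex count 4.

[0, 2, 2, 4]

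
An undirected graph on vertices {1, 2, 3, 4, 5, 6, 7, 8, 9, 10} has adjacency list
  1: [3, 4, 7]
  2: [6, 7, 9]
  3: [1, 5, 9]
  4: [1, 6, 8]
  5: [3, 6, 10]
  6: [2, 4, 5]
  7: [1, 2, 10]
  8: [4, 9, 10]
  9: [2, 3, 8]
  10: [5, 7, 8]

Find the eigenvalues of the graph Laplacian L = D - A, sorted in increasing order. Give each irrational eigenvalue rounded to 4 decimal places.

Reading degrees in the order [1, 2, 3, 4, 5, 6, 7, 8, 9, 10] gives [3, 3, 3, 3, 3, 3, 3, 3, 3, 3]; set D = diag(3, 3, 3, 3, 3, 3, 3, 3, 3, 3) and form L = D - A. The multiplicity of 0 as a Laplacian eigenvalue equals the number of connected components. The single zero eigenvalue shows the graph is connected.

[0, 2, 2, 2, 2, 2, 5, 5, 5, 5]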